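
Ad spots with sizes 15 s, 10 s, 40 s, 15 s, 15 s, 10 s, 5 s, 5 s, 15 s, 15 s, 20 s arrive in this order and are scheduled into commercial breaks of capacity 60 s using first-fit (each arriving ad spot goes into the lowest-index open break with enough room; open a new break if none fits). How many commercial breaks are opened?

3

  15 → break 1 (new)  [load 15/60]
  10 → break 1  [load 25/60]
  40 → break 2 (new)  [load 40/60]
  15 → break 1  [load 40/60]
  15 → break 1  [load 55/60]
  10 → break 2  [load 50/60]
  5 → break 1  [load 60/60]
  5 → break 2  [load 55/60]
  15 → break 3 (new)  [load 15/60]
  15 → break 3  [load 30/60]
  20 → break 3  [load 50/60]
3 commercial breaks opened.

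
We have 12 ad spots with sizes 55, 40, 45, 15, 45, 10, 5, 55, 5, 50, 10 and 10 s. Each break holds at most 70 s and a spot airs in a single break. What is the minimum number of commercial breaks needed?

6

Total = 55 + 55 + 50 + 45 + 45 + 40 + 15 + 10 + 10 + 10 + 5 + 5 = 345 s.
Lower bound: ⌈345/70⌉ = 5 commercial breaks.
Also, 6 ad spots each exceed 35 s, and no two of those can share a break, so at least 6 commercial breaks are needed.
A packing using 6 commercial breaks:
  break 1: 55 + 15 = 70
  break 2: 55 + 10 + 5 = 70
  break 3: 50 + 10 + 10 = 70
  break 4: 45 + 5 = 50
  break 5: 45 = 45
  break 6: 40 = 40
This matches the lower bound, so 6 is optimal.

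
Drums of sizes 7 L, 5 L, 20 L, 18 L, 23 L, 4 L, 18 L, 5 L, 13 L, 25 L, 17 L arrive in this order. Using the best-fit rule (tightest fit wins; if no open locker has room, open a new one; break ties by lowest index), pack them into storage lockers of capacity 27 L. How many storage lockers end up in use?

7

  7 → locker 1 (new)  [load 7/27]
  5 → locker 1  [load 12/27]
  20 → locker 2 (new)  [load 20/27]
  18 → locker 3 (new)  [load 18/27]
  23 → locker 4 (new)  [load 23/27]
  4 → locker 4  [load 27/27]
  18 → locker 5 (new)  [load 18/27]
  5 → locker 2  [load 25/27]
  13 → locker 1  [load 25/27]
  25 → locker 6 (new)  [load 25/27]
  17 → locker 7 (new)  [load 17/27]
7 storage lockers opened.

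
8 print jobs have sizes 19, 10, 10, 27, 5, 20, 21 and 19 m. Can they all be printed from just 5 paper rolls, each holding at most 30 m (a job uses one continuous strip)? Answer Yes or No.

A valid assignment using 5 paper rolls:
  roll 1: 27 = 27
  roll 2: 21 + 5 = 26
  roll 3: 20 + 10 = 30
  roll 4: 19 + 10 = 29
  roll 5: 19 = 19
Every load is within 30 m, so 5 paper rolls suffice.

Yes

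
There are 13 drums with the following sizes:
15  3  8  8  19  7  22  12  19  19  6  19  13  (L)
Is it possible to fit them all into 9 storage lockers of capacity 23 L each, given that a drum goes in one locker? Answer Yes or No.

A valid assignment using 9 storage lockers:
  locker 1: 22 = 22
  locker 2: 19 + 3 = 22
  locker 3: 19 = 19
  locker 4: 19 = 19
  locker 5: 19 = 19
  locker 6: 15 + 8 = 23
  locker 7: 13 + 8 = 21
  locker 8: 12 + 7 = 19
  locker 9: 6 = 6
Every load is within 23 L, so 9 storage lockers suffice.

Yes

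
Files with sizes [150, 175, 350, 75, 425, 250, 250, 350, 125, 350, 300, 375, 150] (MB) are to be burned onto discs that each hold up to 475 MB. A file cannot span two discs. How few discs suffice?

Total = 425 + 375 + 350 + 350 + 350 + 300 + 250 + 250 + 175 + 150 + 150 + 125 + 75 = 3325 MB.
Lower bound: ⌈3325/475⌉ = 7 discs.
Also, 8 files each exceed 475/2 MB, and no two of those can share a disc, so at least 8 discs are needed.
A packing using 8 discs:
  disc 1: 425 = 425
  disc 2: 375 + 75 = 450
  disc 3: 350 + 125 = 475
  disc 4: 350 = 350
  disc 5: 350 = 350
  disc 6: 300 + 175 = 475
  disc 7: 250 + 150 = 400
  disc 8: 250 + 150 = 400
This matches the lower bound, so 8 is optimal.

8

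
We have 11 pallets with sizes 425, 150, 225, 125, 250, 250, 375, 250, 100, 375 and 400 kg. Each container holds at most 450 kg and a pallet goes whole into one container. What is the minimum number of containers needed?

Total = 425 + 400 + 375 + 375 + 250 + 250 + 250 + 225 + 150 + 125 + 100 = 2925 kg.
Lower bound: ⌈2925/450⌉ = 7 containers.
A packing using 8 containers:
  container 1: 425 = 425
  container 2: 400 = 400
  container 3: 375 = 375
  container 4: 375 = 375
  container 5: 250 + 150 = 400
  container 6: 250 + 125 = 375
  container 7: 250 + 100 = 350
  container 8: 225 = 225
No arrangement into 7 containers stays within capacity, so 8 is optimal.

8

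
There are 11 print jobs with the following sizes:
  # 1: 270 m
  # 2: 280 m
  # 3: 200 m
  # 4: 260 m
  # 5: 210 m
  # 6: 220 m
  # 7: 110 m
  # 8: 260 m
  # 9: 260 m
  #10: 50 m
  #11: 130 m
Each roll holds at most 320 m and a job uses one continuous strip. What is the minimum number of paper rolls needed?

9

Total = 280 + 270 + 260 + 260 + 260 + 220 + 210 + 200 + 130 + 110 + 50 = 2250 m.
Lower bound: ⌈2250/320⌉ = 8 paper rolls.
A packing using 9 paper rolls:
  roll 1: 280 = 280
  roll 2: 270 + 50 = 320
  roll 3: 260 = 260
  roll 4: 260 = 260
  roll 5: 260 = 260
  roll 6: 220 = 220
  roll 7: 210 + 110 = 320
  roll 8: 200 = 200
  roll 9: 130 = 130
No arrangement into 8 paper rolls stays within capacity, so 9 is optimal.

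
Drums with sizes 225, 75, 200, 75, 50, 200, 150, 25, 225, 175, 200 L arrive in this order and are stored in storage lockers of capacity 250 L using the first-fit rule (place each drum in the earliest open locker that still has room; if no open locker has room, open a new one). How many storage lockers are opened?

  225 → locker 1 (new)  [load 225/250]
  75 → locker 2 (new)  [load 75/250]
  200 → locker 3 (new)  [load 200/250]
  75 → locker 2  [load 150/250]
  50 → locker 2  [load 200/250]
  200 → locker 4 (new)  [load 200/250]
  150 → locker 5 (new)  [load 150/250]
  25 → locker 1  [load 250/250]
  225 → locker 6 (new)  [load 225/250]
  175 → locker 7 (new)  [load 175/250]
  200 → locker 8 (new)  [load 200/250]
8 storage lockers opened.

8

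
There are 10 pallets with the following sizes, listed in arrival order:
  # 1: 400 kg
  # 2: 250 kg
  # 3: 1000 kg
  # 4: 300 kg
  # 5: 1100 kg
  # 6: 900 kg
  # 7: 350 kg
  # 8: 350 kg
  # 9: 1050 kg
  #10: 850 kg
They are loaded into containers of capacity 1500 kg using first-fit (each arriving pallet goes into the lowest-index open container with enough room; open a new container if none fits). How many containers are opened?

6

  400 → container 1 (new)  [load 400/1500]
  250 → container 1  [load 650/1500]
  1000 → container 2 (new)  [load 1000/1500]
  300 → container 1  [load 950/1500]
  1100 → container 3 (new)  [load 1100/1500]
  900 → container 4 (new)  [load 900/1500]
  350 → container 1  [load 1300/1500]
  350 → container 2  [load 1350/1500]
  1050 → container 5 (new)  [load 1050/1500]
  850 → container 6 (new)  [load 850/1500]
6 containers opened.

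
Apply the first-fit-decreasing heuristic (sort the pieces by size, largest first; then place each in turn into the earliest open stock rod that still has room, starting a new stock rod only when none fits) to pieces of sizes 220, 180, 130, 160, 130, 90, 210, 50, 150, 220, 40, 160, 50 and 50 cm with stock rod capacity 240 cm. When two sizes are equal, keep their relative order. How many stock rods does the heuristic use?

Sorted descending: 220, 220, 210, 180, 160, 160, 150, 130, 130, 90, 50, 50, 50, 40.
  220 → stock rod 1 (new)  [load 220/240]
  220 → stock rod 2 (new)  [load 220/240]
  210 → stock rod 3 (new)  [load 210/240]
  180 → stock rod 4 (new)  [load 180/240]
  160 → stock rod 5 (new)  [load 160/240]
  160 → stock rod 6 (new)  [load 160/240]
  150 → stock rod 7 (new)  [load 150/240]
  130 → stock rod 8 (new)  [load 130/240]
  130 → stock rod 9 (new)  [load 130/240]
  90 → stock rod 7  [load 240/240]
  50 → stock rod 4  [load 230/240]
  50 → stock rod 5  [load 210/240]
  50 → stock rod 6  [load 210/240]
  40 → stock rod 8  [load 170/240]
9 stock rods opened.

9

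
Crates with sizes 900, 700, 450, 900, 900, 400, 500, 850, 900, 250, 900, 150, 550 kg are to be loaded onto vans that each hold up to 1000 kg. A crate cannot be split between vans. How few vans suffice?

Total = 900 + 900 + 900 + 900 + 900 + 850 + 700 + 550 + 500 + 450 + 400 + 250 + 150 = 8350 kg.
Lower bound: ⌈8350/1000⌉ = 9 vans.
A packing using 9 vans:
  van 1: 900 = 900
  van 2: 900 = 900
  van 3: 900 = 900
  van 4: 900 = 900
  van 5: 900 = 900
  van 6: 850 + 150 = 1000
  van 7: 700 + 250 = 950
  van 8: 550 + 450 = 1000
  van 9: 500 + 400 = 900
This matches the lower bound, so 9 is optimal.

9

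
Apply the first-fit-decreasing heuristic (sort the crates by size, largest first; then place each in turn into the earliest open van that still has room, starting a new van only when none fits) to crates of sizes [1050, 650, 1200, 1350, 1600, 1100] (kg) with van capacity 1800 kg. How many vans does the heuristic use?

Sorted descending: 1600, 1350, 1200, 1100, 1050, 650.
  1600 → van 1 (new)  [load 1600/1800]
  1350 → van 2 (new)  [load 1350/1800]
  1200 → van 3 (new)  [load 1200/1800]
  1100 → van 4 (new)  [load 1100/1800]
  1050 → van 5 (new)  [load 1050/1800]
  650 → van 4  [load 1750/1800]
5 vans opened.

5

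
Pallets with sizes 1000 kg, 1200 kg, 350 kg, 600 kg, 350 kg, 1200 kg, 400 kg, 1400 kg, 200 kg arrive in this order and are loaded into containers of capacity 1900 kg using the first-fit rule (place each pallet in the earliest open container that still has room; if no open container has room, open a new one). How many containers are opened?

  1000 → container 1 (new)  [load 1000/1900]
  1200 → container 2 (new)  [load 1200/1900]
  350 → container 1  [load 1350/1900]
  600 → container 2  [load 1800/1900]
  350 → container 1  [load 1700/1900]
  1200 → container 3 (new)  [load 1200/1900]
  400 → container 3  [load 1600/1900]
  1400 → container 4 (new)  [load 1400/1900]
  200 → container 1  [load 1900/1900]
4 containers opened.

4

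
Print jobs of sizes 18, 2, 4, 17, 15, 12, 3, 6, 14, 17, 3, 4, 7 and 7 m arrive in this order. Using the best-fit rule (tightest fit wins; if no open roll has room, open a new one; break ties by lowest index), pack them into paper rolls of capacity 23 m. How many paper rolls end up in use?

  18 → roll 1 (new)  [load 18/23]
  2 → roll 1  [load 20/23]
  4 → roll 2 (new)  [load 4/23]
  17 → roll 2  [load 21/23]
  15 → roll 3 (new)  [load 15/23]
  12 → roll 4 (new)  [load 12/23]
  3 → roll 1  [load 23/23]
  6 → roll 3  [load 21/23]
  14 → roll 5 (new)  [load 14/23]
  17 → roll 6 (new)  [load 17/23]
  3 → roll 6  [load 20/23]
  4 → roll 5  [load 18/23]
  7 → roll 4  [load 19/23]
  7 → roll 7 (new)  [load 7/23]
7 paper rolls opened.

7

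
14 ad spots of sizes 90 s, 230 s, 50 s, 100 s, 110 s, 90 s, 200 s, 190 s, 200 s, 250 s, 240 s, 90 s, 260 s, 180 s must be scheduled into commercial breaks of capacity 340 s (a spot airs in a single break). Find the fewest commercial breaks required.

8

Total = 260 + 250 + 240 + 230 + 200 + 200 + 190 + 180 + 110 + 100 + 90 + 90 + 90 + 50 = 2280 s.
Lower bound: ⌈2280/340⌉ = 7 commercial breaks.
Also, 8 ad spots each exceed 170 s, and no two of those can share a break, so at least 8 commercial breaks are needed.
A packing using 8 commercial breaks:
  break 1: 260 + 50 = 310
  break 2: 250 + 90 = 340
  break 3: 240 + 100 = 340
  break 4: 230 + 110 = 340
  break 5: 200 + 90 = 290
  break 6: 200 + 90 = 290
  break 7: 190 = 190
  break 8: 180 = 180
This matches the lower bound, so 8 is optimal.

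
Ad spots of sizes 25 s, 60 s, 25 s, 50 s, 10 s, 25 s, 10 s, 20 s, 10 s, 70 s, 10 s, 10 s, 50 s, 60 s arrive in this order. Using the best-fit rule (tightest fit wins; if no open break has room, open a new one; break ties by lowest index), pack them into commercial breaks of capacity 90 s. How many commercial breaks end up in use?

6

  25 → break 1 (new)  [load 25/90]
  60 → break 1  [load 85/90]
  25 → break 2 (new)  [load 25/90]
  50 → break 2  [load 75/90]
  10 → break 2  [load 85/90]
  25 → break 3 (new)  [load 25/90]
  10 → break 3  [load 35/90]
  20 → break 3  [load 55/90]
  10 → break 3  [load 65/90]
  70 → break 4 (new)  [load 70/90]
  10 → break 4  [load 80/90]
  10 → break 4  [load 90/90]
  50 → break 5 (new)  [load 50/90]
  60 → break 6 (new)  [load 60/90]
6 commercial breaks opened.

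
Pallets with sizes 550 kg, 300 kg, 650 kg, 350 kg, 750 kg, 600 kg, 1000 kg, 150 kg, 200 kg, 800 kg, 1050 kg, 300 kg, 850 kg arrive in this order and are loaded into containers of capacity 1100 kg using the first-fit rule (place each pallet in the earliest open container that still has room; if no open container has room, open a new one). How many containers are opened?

  550 → container 1 (new)  [load 550/1100]
  300 → container 1  [load 850/1100]
  650 → container 2 (new)  [load 650/1100]
  350 → container 2  [load 1000/1100]
  750 → container 3 (new)  [load 750/1100]
  600 → container 4 (new)  [load 600/1100]
  1000 → container 5 (new)  [load 1000/1100]
  150 → container 1  [load 1000/1100]
  200 → container 3  [load 950/1100]
  800 → container 6 (new)  [load 800/1100]
  1050 → container 7 (new)  [load 1050/1100]
  300 → container 4  [load 900/1100]
  850 → container 8 (new)  [load 850/1100]
8 containers opened.

8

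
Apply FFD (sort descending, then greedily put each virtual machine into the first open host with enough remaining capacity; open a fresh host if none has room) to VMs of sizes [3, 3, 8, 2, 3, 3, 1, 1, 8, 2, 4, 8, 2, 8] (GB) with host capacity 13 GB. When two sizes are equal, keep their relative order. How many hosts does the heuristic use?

5

Sorted descending: 8, 8, 8, 8, 4, 3, 3, 3, 3, 2, 2, 2, 1, 1.
  8 → host 1 (new)  [load 8/13]
  8 → host 2 (new)  [load 8/13]
  8 → host 3 (new)  [load 8/13]
  8 → host 4 (new)  [load 8/13]
  4 → host 1  [load 12/13]
  3 → host 2  [load 11/13]
  3 → host 3  [load 11/13]
  3 → host 4  [load 11/13]
  3 → host 5 (new)  [load 3/13]
  2 → host 2  [load 13/13]
  2 → host 3  [load 13/13]
  2 → host 4  [load 13/13]
  1 → host 1  [load 13/13]
  1 → host 5  [load 4/13]
5 hosts opened.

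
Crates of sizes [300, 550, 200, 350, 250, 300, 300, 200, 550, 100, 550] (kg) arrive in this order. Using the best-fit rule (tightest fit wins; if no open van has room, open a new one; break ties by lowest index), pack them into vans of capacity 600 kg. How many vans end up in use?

  300 → van 1 (new)  [load 300/600]
  550 → van 2 (new)  [load 550/600]
  200 → van 1  [load 500/600]
  350 → van 3 (new)  [load 350/600]
  250 → van 3  [load 600/600]
  300 → van 4 (new)  [load 300/600]
  300 → van 4  [load 600/600]
  200 → van 5 (new)  [load 200/600]
  550 → van 6 (new)  [load 550/600]
  100 → van 1  [load 600/600]
  550 → van 7 (new)  [load 550/600]
7 vans opened.

7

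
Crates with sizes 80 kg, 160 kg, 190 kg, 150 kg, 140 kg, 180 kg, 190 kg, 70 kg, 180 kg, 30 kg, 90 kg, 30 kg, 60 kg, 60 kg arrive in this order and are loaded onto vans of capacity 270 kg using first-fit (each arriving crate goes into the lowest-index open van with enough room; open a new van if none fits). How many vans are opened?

  80 → van 1 (new)  [load 80/270]
  160 → van 1  [load 240/270]
  190 → van 2 (new)  [load 190/270]
  150 → van 3 (new)  [load 150/270]
  140 → van 4 (new)  [load 140/270]
  180 → van 5 (new)  [load 180/270]
  190 → van 6 (new)  [load 190/270]
  70 → van 2  [load 260/270]
  180 → van 7 (new)  [load 180/270]
  30 → van 1  [load 270/270]
  90 → van 3  [load 240/270]
  30 → van 3  [load 270/270]
  60 → van 4  [load 200/270]
  60 → van 4  [load 260/270]
7 vans opened.

7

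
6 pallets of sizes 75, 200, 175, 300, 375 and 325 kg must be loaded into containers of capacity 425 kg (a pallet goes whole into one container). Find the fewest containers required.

4

Total = 375 + 325 + 300 + 200 + 175 + 75 = 1450 kg.
Lower bound: ⌈1450/425⌉ = 4 containers.
A packing using 4 containers:
  container 1: 375 = 375
  container 2: 325 + 75 = 400
  container 3: 300 = 300
  container 4: 200 + 175 = 375
This matches the lower bound, so 4 is optimal.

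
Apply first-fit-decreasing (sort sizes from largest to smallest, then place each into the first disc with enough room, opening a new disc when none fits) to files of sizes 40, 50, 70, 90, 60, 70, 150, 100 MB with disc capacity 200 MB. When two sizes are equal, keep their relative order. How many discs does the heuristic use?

Sorted descending: 150, 100, 90, 70, 70, 60, 50, 40.
  150 → disc 1 (new)  [load 150/200]
  100 → disc 2 (new)  [load 100/200]
  90 → disc 2  [load 190/200]
  70 → disc 3 (new)  [load 70/200]
  70 → disc 3  [load 140/200]
  60 → disc 3  [load 200/200]
  50 → disc 1  [load 200/200]
  40 → disc 4 (new)  [load 40/200]
4 discs opened.

4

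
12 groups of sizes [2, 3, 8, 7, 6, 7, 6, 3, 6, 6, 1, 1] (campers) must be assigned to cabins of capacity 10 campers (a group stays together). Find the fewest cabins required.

7

Total = 8 + 7 + 7 + 6 + 6 + 6 + 6 + 3 + 3 + 2 + 1 + 1 = 56 campers.
Lower bound: ⌈56/10⌉ = 6 cabins.
Also, 7 groups each exceed 5 campers, and no two of those can share a cabin, so at least 7 cabins are needed.
A packing using 7 cabins:
  cabin 1: 8 + 2 = 10
  cabin 2: 7 + 3 = 10
  cabin 3: 7 + 3 = 10
  cabin 4: 6 + 1 + 1 = 8
  cabin 5: 6 = 6
  cabin 6: 6 = 6
  cabin 7: 6 = 6
This matches the lower bound, so 7 is optimal.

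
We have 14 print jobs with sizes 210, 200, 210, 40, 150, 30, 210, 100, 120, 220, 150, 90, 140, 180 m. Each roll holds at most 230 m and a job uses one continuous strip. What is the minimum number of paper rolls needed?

10

Total = 220 + 210 + 210 + 210 + 200 + 180 + 150 + 150 + 140 + 120 + 100 + 90 + 40 + 30 = 2050 m.
Lower bound: ⌈2050/230⌉ = 9 paper rolls.
Also, 10 print jobs each exceed 115 m, and no two of those can share a roll, so at least 10 paper rolls are needed.
A packing using 10 paper rolls:
  roll 1: 220 = 220
  roll 2: 210 = 210
  roll 3: 210 = 210
  roll 4: 210 = 210
  roll 5: 200 + 30 = 230
  roll 6: 180 + 40 = 220
  roll 7: 150 = 150
  roll 8: 150 = 150
  roll 9: 140 + 90 = 230
  roll 10: 120 + 100 = 220
This matches the lower bound, so 10 is optimal.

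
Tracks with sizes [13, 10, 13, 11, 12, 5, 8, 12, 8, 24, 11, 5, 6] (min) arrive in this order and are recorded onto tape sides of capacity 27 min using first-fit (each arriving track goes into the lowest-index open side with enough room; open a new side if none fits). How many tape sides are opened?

  13 → side 1 (new)  [load 13/27]
  10 → side 1  [load 23/27]
  13 → side 2 (new)  [load 13/27]
  11 → side 2  [load 24/27]
  12 → side 3 (new)  [load 12/27]
  5 → side 3  [load 17/27]
  8 → side 3  [load 25/27]
  12 → side 4 (new)  [load 12/27]
  8 → side 4  [load 20/27]
  24 → side 5 (new)  [load 24/27]
  11 → side 6 (new)  [load 11/27]
  5 → side 4  [load 25/27]
  6 → side 6  [load 17/27]
6 tape sides opened.

6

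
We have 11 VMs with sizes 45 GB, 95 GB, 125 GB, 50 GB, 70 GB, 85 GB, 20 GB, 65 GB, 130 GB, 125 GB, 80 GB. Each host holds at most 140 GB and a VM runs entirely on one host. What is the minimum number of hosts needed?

Total = 130 + 125 + 125 + 95 + 85 + 80 + 70 + 65 + 50 + 45 + 20 = 890 GB.
Lower bound: ⌈890/140⌉ = 7 hosts.
A packing using 7 hosts:
  host 1: 130 = 130
  host 2: 125 = 125
  host 3: 125 = 125
  host 4: 95 + 45 = 140
  host 5: 85 + 50 = 135
  host 6: 80 + 20 = 100
  host 7: 70 + 65 = 135
This matches the lower bound, so 7 is optimal.

7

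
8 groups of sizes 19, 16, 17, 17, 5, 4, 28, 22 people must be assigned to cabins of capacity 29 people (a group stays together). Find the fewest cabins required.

Total = 28 + 22 + 19 + 17 + 17 + 16 + 5 + 4 = 128 people.
Lower bound: ⌈128/29⌉ = 5 cabins.
Also, 6 groups each exceed 29/2 people, and no two of those can share a cabin, so at least 6 cabins are needed.
A packing using 6 cabins:
  cabin 1: 28 = 28
  cabin 2: 22 + 5 = 27
  cabin 3: 19 + 4 = 23
  cabin 4: 17 = 17
  cabin 5: 17 = 17
  cabin 6: 16 = 16
This matches the lower bound, so 6 is optimal.

6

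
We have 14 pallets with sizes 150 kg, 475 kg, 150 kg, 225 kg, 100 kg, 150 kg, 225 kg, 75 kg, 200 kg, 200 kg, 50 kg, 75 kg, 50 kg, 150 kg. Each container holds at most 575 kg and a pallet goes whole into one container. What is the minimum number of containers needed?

Total = 475 + 225 + 225 + 200 + 200 + 150 + 150 + 150 + 150 + 100 + 75 + 75 + 50 + 50 = 2275 kg.
Lower bound: ⌈2275/575⌉ = 4 containers.
A packing using 4 containers:
  container 1: 475 + 100 = 575
  container 2: 225 + 225 + 75 + 50 = 575
  container 3: 200 + 200 + 150 = 550
  container 4: 150 + 150 + 150 + 75 + 50 = 575
This matches the lower bound, so 4 is optimal.

4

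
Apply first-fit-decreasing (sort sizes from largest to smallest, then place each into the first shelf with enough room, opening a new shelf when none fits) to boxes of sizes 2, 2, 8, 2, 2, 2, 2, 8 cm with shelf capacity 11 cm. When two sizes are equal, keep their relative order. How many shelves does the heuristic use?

3

Sorted descending: 8, 8, 2, 2, 2, 2, 2, 2.
  8 → shelf 1 (new)  [load 8/11]
  8 → shelf 2 (new)  [load 8/11]
  2 → shelf 1  [load 10/11]
  2 → shelf 2  [load 10/11]
  2 → shelf 3 (new)  [load 2/11]
  2 → shelf 3  [load 4/11]
  2 → shelf 3  [load 6/11]
  2 → shelf 3  [load 8/11]
3 shelves opened.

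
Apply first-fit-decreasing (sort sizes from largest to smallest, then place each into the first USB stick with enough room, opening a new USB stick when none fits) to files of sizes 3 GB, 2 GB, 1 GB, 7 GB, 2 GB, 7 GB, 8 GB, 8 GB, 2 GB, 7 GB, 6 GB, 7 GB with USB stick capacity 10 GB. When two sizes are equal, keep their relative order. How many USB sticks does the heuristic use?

Sorted descending: 8, 8, 7, 7, 7, 7, 6, 3, 2, 2, 2, 1.
  8 → USB stick 1 (new)  [load 8/10]
  8 → USB stick 2 (new)  [load 8/10]
  7 → USB stick 3 (new)  [load 7/10]
  7 → USB stick 4 (new)  [load 7/10]
  7 → USB stick 5 (new)  [load 7/10]
  7 → USB stick 6 (new)  [load 7/10]
  6 → USB stick 7 (new)  [load 6/10]
  3 → USB stick 3  [load 10/10]
  2 → USB stick 1  [load 10/10]
  2 → USB stick 2  [load 10/10]
  2 → USB stick 4  [load 9/10]
  1 → USB stick 4  [load 10/10]
7 USB sticks opened.

7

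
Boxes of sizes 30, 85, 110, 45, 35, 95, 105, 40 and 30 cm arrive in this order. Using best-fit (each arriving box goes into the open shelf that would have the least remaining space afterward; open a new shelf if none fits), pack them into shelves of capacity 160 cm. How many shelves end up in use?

  30 → shelf 1 (new)  [load 30/160]
  85 → shelf 1  [load 115/160]
  110 → shelf 2 (new)  [load 110/160]
  45 → shelf 1  [load 160/160]
  35 → shelf 2  [load 145/160]
  95 → shelf 3 (new)  [load 95/160]
  105 → shelf 4 (new)  [load 105/160]
  40 → shelf 4  [load 145/160]
  30 → shelf 3  [load 125/160]
4 shelves opened.

4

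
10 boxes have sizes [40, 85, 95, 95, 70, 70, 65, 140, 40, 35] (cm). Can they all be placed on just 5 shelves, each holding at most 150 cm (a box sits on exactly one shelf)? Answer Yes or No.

Total = 735 cm; ⌈735/150⌉ = 5.
The bound of 5 does not rule out 5, but exhaustive search shows no assignment into 5 shelves of capacity 150 cm exists — the minimum is 6.

No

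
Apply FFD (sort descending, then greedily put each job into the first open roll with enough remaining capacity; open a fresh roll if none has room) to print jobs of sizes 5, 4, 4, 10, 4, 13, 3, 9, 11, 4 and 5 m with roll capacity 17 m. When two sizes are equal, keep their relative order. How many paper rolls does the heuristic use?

5

Sorted descending: 13, 11, 10, 9, 5, 5, 4, 4, 4, 4, 3.
  13 → roll 1 (new)  [load 13/17]
  11 → roll 2 (new)  [load 11/17]
  10 → roll 3 (new)  [load 10/17]
  9 → roll 4 (new)  [load 9/17]
  5 → roll 2  [load 16/17]
  5 → roll 3  [load 15/17]
  4 → roll 1  [load 17/17]
  4 → roll 4  [load 13/17]
  4 → roll 4  [load 17/17]
  4 → roll 5 (new)  [load 4/17]
  3 → roll 5  [load 7/17]
5 paper rolls opened.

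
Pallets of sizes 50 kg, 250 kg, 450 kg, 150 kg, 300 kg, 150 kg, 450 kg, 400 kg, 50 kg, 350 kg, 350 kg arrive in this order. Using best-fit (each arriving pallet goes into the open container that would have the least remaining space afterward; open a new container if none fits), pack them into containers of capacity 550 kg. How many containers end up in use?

  50 → container 1 (new)  [load 50/550]
  250 → container 1  [load 300/550]
  450 → container 2 (new)  [load 450/550]
  150 → container 1  [load 450/550]
  300 → container 3 (new)  [load 300/550]
  150 → container 3  [load 450/550]
  450 → container 4 (new)  [load 450/550]
  400 → container 5 (new)  [load 400/550]
  50 → container 1  [load 500/550]
  350 → container 6 (new)  [load 350/550]
  350 → container 7 (new)  [load 350/550]
7 containers opened.

7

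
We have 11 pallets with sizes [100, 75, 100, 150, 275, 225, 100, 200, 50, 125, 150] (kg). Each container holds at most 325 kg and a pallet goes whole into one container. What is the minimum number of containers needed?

5

Total = 275 + 225 + 200 + 150 + 150 + 125 + 100 + 100 + 100 + 75 + 50 = 1550 kg.
Lower bound: ⌈1550/325⌉ = 5 containers.
A packing using 5 containers:
  container 1: 275 + 50 = 325
  container 2: 225 + 100 = 325
  container 3: 200 + 125 = 325
  container 4: 150 + 150 = 300
  container 5: 100 + 100 + 75 = 275
This matches the lower bound, so 5 is optimal.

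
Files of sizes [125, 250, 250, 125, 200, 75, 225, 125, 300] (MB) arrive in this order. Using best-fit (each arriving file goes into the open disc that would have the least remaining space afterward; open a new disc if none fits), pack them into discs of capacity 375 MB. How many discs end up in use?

5

  125 → disc 1 (new)  [load 125/375]
  250 → disc 1  [load 375/375]
  250 → disc 2 (new)  [load 250/375]
  125 → disc 2  [load 375/375]
  200 → disc 3 (new)  [load 200/375]
  75 → disc 3  [load 275/375]
  225 → disc 4 (new)  [load 225/375]
  125 → disc 4  [load 350/375]
  300 → disc 5 (new)  [load 300/375]
5 discs opened.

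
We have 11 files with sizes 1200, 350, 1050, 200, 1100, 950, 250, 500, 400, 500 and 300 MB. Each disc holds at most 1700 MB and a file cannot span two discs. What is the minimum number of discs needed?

Total = 1200 + 1100 + 1050 + 950 + 500 + 500 + 400 + 350 + 300 + 250 + 200 = 6800 MB.
Lower bound: ⌈6800/1700⌉ = 4 discs.
A packing using 4 discs:
  disc 1: 1200 + 500 = 1700
  disc 2: 1100 + 400 + 200 = 1700
  disc 3: 1050 + 350 + 300 = 1700
  disc 4: 950 + 500 + 250 = 1700
This matches the lower bound, so 4 is optimal.

4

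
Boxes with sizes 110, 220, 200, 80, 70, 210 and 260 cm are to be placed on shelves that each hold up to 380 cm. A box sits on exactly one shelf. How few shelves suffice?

Total = 260 + 220 + 210 + 200 + 110 + 80 + 70 = 1150 cm.
Lower bound: ⌈1150/380⌉ = 4 shelves.
A packing using 4 shelves:
  shelf 1: 260 + 110 = 370
  shelf 2: 220 + 80 + 70 = 370
  shelf 3: 210 = 210
  shelf 4: 200 = 200
This matches the lower bound, so 4 is optimal.

4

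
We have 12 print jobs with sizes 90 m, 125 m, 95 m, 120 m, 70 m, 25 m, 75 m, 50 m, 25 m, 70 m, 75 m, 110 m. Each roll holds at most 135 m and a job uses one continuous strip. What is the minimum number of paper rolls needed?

9

Total = 125 + 120 + 110 + 95 + 90 + 75 + 75 + 70 + 70 + 50 + 25 + 25 = 930 m.
Lower bound: ⌈930/135⌉ = 7 paper rolls.
Also, 9 print jobs each exceed 135/2 m, and no two of those can share a roll, so at least 9 paper rolls are needed.
A packing using 9 paper rolls:
  roll 1: 125 = 125
  roll 2: 120 = 120
  roll 3: 110 + 25 = 135
  roll 4: 95 + 25 = 120
  roll 5: 90 = 90
  roll 6: 75 + 50 = 125
  roll 7: 75 = 75
  roll 8: 70 = 70
  roll 9: 70 = 70
This matches the lower bound, so 9 is optimal.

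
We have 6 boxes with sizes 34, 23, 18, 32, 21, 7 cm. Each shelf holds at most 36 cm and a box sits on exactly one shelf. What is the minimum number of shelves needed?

5

Total = 34 + 32 + 23 + 21 + 18 + 7 = 135 cm.
Lower bound: ⌈135/36⌉ = 4 shelves.
A packing using 5 shelves:
  shelf 1: 34 = 34
  shelf 2: 32 = 32
  shelf 3: 23 + 7 = 30
  shelf 4: 21 = 21
  shelf 5: 18 = 18
No arrangement into 4 shelves stays within capacity, so 5 is optimal.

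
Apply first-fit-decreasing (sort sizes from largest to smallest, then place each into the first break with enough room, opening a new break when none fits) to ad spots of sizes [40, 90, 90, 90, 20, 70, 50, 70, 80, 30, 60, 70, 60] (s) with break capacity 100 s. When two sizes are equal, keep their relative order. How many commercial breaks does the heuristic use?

10

Sorted descending: 90, 90, 90, 80, 70, 70, 70, 60, 60, 50, 40, 30, 20.
  90 → break 1 (new)  [load 90/100]
  90 → break 2 (new)  [load 90/100]
  90 → break 3 (new)  [load 90/100]
  80 → break 4 (new)  [load 80/100]
  70 → break 5 (new)  [load 70/100]
  70 → break 6 (new)  [load 70/100]
  70 → break 7 (new)  [load 70/100]
  60 → break 8 (new)  [load 60/100]
  60 → break 9 (new)  [load 60/100]
  50 → break 10 (new)  [load 50/100]
  40 → break 8  [load 100/100]
  30 → break 5  [load 100/100]
  20 → break 4  [load 100/100]
10 commercial breaks opened.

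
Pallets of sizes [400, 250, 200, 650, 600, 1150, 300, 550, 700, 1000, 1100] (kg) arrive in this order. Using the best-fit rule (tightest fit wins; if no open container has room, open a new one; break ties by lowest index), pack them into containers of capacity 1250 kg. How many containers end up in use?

6

  400 → container 1 (new)  [load 400/1250]
  250 → container 1  [load 650/1250]
  200 → container 1  [load 850/1250]
  650 → container 2 (new)  [load 650/1250]
  600 → container 2  [load 1250/1250]
  1150 → container 3 (new)  [load 1150/1250]
  300 → container 1  [load 1150/1250]
  550 → container 4 (new)  [load 550/1250]
  700 → container 4  [load 1250/1250]
  1000 → container 5 (new)  [load 1000/1250]
  1100 → container 6 (new)  [load 1100/1250]
6 containers opened.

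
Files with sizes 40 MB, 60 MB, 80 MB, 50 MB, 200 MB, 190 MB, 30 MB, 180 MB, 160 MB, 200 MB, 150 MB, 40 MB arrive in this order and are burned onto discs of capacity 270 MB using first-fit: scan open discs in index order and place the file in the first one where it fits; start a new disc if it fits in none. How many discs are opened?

7

  40 → disc 1 (new)  [load 40/270]
  60 → disc 1  [load 100/270]
  80 → disc 1  [load 180/270]
  50 → disc 1  [load 230/270]
  200 → disc 2 (new)  [load 200/270]
  190 → disc 3 (new)  [load 190/270]
  30 → disc 1  [load 260/270]
  180 → disc 4 (new)  [load 180/270]
  160 → disc 5 (new)  [load 160/270]
  200 → disc 6 (new)  [load 200/270]
  150 → disc 7 (new)  [load 150/270]
  40 → disc 2  [load 240/270]
7 discs opened.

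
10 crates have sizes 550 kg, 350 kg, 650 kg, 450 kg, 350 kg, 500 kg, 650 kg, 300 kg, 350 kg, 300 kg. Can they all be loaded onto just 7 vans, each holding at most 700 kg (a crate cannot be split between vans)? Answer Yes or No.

No

Total = 4450 kg; ⌈4450/700⌉ = 7.
The bound of 7 does not rule out 7, but exhaustive search shows no assignment into 7 vans of capacity 700 kg exists — the minimum is 8.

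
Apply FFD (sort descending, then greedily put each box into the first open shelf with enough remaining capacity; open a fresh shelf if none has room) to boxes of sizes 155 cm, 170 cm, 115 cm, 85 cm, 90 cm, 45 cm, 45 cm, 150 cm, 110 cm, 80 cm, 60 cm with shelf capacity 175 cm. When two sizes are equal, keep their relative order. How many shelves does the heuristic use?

Sorted descending: 170, 155, 150, 115, 110, 90, 85, 80, 60, 45, 45.
  170 → shelf 1 (new)  [load 170/175]
  155 → shelf 2 (new)  [load 155/175]
  150 → shelf 3 (new)  [load 150/175]
  115 → shelf 4 (new)  [load 115/175]
  110 → shelf 5 (new)  [load 110/175]
  90 → shelf 6 (new)  [load 90/175]
  85 → shelf 6  [load 175/175]
  80 → shelf 7 (new)  [load 80/175]
  60 → shelf 4  [load 175/175]
  45 → shelf 5  [load 155/175]
  45 → shelf 7  [load 125/175]
7 shelves opened.

7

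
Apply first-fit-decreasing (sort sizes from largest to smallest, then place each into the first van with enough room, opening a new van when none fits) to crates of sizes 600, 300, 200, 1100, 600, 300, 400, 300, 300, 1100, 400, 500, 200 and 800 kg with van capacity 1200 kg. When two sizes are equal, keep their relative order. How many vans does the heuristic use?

Sorted descending: 1100, 1100, 800, 600, 600, 500, 400, 400, 300, 300, 300, 300, 200, 200.
  1100 → van 1 (new)  [load 1100/1200]
  1100 → van 2 (new)  [load 1100/1200]
  800 → van 3 (new)  [load 800/1200]
  600 → van 4 (new)  [load 600/1200]
  600 → van 4  [load 1200/1200]
  500 → van 5 (new)  [load 500/1200]
  400 → van 3  [load 1200/1200]
  400 → van 5  [load 900/1200]
  300 → van 5  [load 1200/1200]
  300 → van 6 (new)  [load 300/1200]
  300 → van 6  [load 600/1200]
  300 → van 6  [load 900/1200]
  200 → van 6  [load 1100/1200]
  200 → van 7 (new)  [load 200/1200]
7 vans opened.

7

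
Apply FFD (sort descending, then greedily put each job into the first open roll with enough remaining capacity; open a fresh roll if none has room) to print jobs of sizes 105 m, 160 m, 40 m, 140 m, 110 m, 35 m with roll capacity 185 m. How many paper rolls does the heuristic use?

Sorted descending: 160, 140, 110, 105, 40, 35.
  160 → roll 1 (new)  [load 160/185]
  140 → roll 2 (new)  [load 140/185]
  110 → roll 3 (new)  [load 110/185]
  105 → roll 4 (new)  [load 105/185]
  40 → roll 2  [load 180/185]
  35 → roll 3  [load 145/185]
4 paper rolls opened.

4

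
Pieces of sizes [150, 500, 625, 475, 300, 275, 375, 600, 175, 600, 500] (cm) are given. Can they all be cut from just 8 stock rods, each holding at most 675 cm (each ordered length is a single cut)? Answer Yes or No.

Yes

A valid assignment using 8 stock rods:
  stock rod 1: 625 = 625
  stock rod 2: 600 = 600
  stock rod 3: 600 = 600
  stock rod 4: 500 + 175 = 675
  stock rod 5: 500 + 150 = 650
  stock rod 6: 475 = 475
  stock rod 7: 375 + 300 = 675
  stock rod 8: 275 = 275
Every load is within 675 cm, so 8 stock rods suffice.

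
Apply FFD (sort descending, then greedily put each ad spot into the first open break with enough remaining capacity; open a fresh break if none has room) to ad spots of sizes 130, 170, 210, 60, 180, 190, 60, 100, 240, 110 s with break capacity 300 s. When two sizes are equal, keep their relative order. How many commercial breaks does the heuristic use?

Sorted descending: 240, 210, 190, 180, 170, 130, 110, 100, 60, 60.
  240 → break 1 (new)  [load 240/300]
  210 → break 2 (new)  [load 210/300]
  190 → break 3 (new)  [load 190/300]
  180 → break 4 (new)  [load 180/300]
  170 → break 5 (new)  [load 170/300]
  130 → break 5  [load 300/300]
  110 → break 3  [load 300/300]
  100 → break 4  [load 280/300]
  60 → break 1  [load 300/300]
  60 → break 2  [load 270/300]
5 commercial breaks opened.

5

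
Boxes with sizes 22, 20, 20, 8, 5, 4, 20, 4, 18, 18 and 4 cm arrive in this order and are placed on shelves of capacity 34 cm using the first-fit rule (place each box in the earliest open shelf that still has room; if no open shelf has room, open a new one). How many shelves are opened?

  22 → shelf 1 (new)  [load 22/34]
  20 → shelf 2 (new)  [load 20/34]
  20 → shelf 3 (new)  [load 20/34]
  8 → shelf 1  [load 30/34]
  5 → shelf 2  [load 25/34]
  4 → shelf 1  [load 34/34]
  20 → shelf 4 (new)  [load 20/34]
  4 → shelf 2  [load 29/34]
  18 → shelf 5 (new)  [load 18/34]
  18 → shelf 6 (new)  [load 18/34]
  4 → shelf 2  [load 33/34]
6 shelves opened.

6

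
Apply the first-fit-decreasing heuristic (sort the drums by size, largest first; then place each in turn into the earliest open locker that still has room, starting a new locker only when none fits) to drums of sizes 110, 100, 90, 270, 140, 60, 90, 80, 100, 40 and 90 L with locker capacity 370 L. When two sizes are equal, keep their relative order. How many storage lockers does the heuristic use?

Sorted descending: 270, 140, 110, 100, 100, 90, 90, 90, 80, 60, 40.
  270 → locker 1 (new)  [load 270/370]
  140 → locker 2 (new)  [load 140/370]
  110 → locker 2  [load 250/370]
  100 → locker 1  [load 370/370]
  100 → locker 2  [load 350/370]
  90 → locker 3 (new)  [load 90/370]
  90 → locker 3  [load 180/370]
  90 → locker 3  [load 270/370]
  80 → locker 3  [load 350/370]
  60 → locker 4 (new)  [load 60/370]
  40 → locker 4  [load 100/370]
4 storage lockers opened.

4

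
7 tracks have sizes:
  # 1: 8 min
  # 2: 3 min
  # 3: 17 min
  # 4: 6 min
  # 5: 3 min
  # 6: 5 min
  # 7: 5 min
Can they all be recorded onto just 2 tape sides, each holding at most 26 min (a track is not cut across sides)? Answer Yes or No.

A valid assignment using 2 tape sides:
  side 1: 17 + 8 = 25
  side 2: 6 + 5 + 5 + 3 + 3 = 22
Every load is within 26 min, so 2 tape sides suffice.

Yes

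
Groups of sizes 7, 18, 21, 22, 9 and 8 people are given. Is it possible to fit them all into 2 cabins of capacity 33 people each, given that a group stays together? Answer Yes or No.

No

Total = 85 people; ⌈85/33⌉ = 3.
At least 3 cabins are required, but only 2 are allowed.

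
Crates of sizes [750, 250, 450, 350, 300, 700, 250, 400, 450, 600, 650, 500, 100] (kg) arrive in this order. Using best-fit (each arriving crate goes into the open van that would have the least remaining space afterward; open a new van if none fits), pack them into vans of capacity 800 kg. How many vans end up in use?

  750 → van 1 (new)  [load 750/800]
  250 → van 2 (new)  [load 250/800]
  450 → van 2  [load 700/800]
  350 → van 3 (new)  [load 350/800]
  300 → van 3  [load 650/800]
  700 → van 4 (new)  [load 700/800]
  250 → van 5 (new)  [load 250/800]
  400 → van 5  [load 650/800]
  450 → van 6 (new)  [load 450/800]
  600 → van 7 (new)  [load 600/800]
  650 → van 8 (new)  [load 650/800]
  500 → van 9 (new)  [load 500/800]
  100 → van 2  [load 800/800]
9 vans opened.

9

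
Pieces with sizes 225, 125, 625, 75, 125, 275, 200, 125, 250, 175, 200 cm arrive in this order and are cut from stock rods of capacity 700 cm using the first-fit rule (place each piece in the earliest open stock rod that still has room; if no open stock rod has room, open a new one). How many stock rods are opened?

4

  225 → stock rod 1 (new)  [load 225/700]
  125 → stock rod 1  [load 350/700]
  625 → stock rod 2 (new)  [load 625/700]
  75 → stock rod 1  [load 425/700]
  125 → stock rod 1  [load 550/700]
  275 → stock rod 3 (new)  [load 275/700]
  200 → stock rod 3  [load 475/700]
  125 → stock rod 1  [load 675/700]
  250 → stock rod 4 (new)  [load 250/700]
  175 → stock rod 3  [load 650/700]
  200 → stock rod 4  [load 450/700]
4 stock rods opened.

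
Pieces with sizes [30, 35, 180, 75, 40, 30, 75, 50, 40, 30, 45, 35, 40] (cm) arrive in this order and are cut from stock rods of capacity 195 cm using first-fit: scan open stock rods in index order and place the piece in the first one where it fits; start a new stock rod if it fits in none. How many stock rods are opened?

4

  30 → stock rod 1 (new)  [load 30/195]
  35 → stock rod 1  [load 65/195]
  180 → stock rod 2 (new)  [load 180/195]
  75 → stock rod 1  [load 140/195]
  40 → stock rod 1  [load 180/195]
  30 → stock rod 3 (new)  [load 30/195]
  75 → stock rod 3  [load 105/195]
  50 → stock rod 3  [load 155/195]
  40 → stock rod 3  [load 195/195]
  30 → stock rod 4 (new)  [load 30/195]
  45 → stock rod 4  [load 75/195]
  35 → stock rod 4  [load 110/195]
  40 → stock rod 4  [load 150/195]
4 stock rods opened.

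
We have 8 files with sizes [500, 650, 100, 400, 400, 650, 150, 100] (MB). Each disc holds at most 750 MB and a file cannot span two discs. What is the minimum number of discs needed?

5

Total = 650 + 650 + 500 + 400 + 400 + 150 + 100 + 100 = 2950 MB.
Lower bound: ⌈2950/750⌉ = 4 discs.
Also, 5 files each exceed 375 MB, and no two of those can share a disc, so at least 5 discs are needed.
A packing using 5 discs:
  disc 1: 650 + 100 = 750
  disc 2: 650 + 100 = 750
  disc 3: 500 + 150 = 650
  disc 4: 400 = 400
  disc 5: 400 = 400
This matches the lower bound, so 5 is optimal.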